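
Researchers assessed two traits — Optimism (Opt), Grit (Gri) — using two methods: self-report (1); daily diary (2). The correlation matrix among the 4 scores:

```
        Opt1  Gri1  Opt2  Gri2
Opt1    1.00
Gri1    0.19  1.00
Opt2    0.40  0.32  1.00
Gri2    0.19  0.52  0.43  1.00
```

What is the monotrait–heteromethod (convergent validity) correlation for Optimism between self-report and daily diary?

Same trait (Opt), different methods: r(Opt1, Opt2) = 0.40.

0.40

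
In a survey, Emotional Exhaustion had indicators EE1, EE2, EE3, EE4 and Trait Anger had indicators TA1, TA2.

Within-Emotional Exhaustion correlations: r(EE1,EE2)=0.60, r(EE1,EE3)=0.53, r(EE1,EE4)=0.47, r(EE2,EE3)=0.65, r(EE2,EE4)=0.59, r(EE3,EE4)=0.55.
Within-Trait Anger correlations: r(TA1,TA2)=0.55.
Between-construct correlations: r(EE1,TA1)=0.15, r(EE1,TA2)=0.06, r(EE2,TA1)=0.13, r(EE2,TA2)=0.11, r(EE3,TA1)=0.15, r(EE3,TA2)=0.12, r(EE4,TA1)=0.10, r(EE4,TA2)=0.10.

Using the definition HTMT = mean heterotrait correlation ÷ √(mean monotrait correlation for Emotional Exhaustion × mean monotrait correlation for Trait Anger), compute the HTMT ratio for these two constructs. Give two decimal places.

Mean heterotrait r = 0.92/8 = 0.1150.
Mean within-EE = 3.39/6 = 0.5650; mean within-TA = 0.55/1 = 0.5500.
Geometric mean = √(0.5650 × 0.5500) = 0.5574.
HTMT = 0.1150 / 0.5574 = 0.21.

0.21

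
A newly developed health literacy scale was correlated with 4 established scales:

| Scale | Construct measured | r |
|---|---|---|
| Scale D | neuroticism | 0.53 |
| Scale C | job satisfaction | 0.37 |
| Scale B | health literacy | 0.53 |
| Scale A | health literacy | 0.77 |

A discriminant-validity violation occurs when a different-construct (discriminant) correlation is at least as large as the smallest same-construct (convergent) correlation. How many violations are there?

Convergent (same construct = health literacy): Scale B, Scale A.
Smallest convergent = 0.53. Discriminant values: 0.53, 0.37; count ≥ 0.53 → 1.

1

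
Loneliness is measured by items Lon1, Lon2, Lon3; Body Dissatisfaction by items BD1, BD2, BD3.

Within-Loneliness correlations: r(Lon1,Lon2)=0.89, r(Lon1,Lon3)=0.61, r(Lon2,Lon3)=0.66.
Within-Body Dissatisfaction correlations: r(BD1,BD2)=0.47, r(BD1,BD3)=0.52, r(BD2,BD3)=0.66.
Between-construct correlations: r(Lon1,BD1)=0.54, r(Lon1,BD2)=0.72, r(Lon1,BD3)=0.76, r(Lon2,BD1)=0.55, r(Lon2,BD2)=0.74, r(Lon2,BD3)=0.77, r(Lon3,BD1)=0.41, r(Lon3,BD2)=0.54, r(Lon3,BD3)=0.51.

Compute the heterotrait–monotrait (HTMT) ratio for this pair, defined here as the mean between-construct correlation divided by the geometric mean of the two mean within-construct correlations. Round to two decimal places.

Mean between = 5.54/9 = 0.6156.
Mean within-Lon = 2.16/3 = 0.7200; mean within-BD = 1.65/3 = 0.5500.
Geometric mean = √(0.7200 × 0.5500) = 0.6293.
HTMT = 0.6156 / 0.6293 = 0.98.

0.98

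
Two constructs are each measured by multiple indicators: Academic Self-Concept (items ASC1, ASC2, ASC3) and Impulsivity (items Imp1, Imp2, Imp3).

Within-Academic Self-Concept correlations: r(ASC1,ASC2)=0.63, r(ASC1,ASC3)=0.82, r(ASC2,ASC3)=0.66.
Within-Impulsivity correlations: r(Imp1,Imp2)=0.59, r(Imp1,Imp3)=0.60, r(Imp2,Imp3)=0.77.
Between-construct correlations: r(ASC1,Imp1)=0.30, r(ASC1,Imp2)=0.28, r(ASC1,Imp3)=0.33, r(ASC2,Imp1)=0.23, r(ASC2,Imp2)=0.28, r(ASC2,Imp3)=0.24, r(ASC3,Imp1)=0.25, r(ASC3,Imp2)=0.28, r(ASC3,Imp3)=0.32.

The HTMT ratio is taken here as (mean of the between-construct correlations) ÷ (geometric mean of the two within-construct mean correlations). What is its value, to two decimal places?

0.41

Between-construct mean = 2.51/9 = 0.2789.
Mean within-ASC = 2.11/3 = 0.7033; mean within-Imp = 1.96/3 = 0.6533.
Geometric mean = √(0.7033 × 0.6533) = 0.6778.
HTMT = 0.2789 / 0.6778 = 0.41.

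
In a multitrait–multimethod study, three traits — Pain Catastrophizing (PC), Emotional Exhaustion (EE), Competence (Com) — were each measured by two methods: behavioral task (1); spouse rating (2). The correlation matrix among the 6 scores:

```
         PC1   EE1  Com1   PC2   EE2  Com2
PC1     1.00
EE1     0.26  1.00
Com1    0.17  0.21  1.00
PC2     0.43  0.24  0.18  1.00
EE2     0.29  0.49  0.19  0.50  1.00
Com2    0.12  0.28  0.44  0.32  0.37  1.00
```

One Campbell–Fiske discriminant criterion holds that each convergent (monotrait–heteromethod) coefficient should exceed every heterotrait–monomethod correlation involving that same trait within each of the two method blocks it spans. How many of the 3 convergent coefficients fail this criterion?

2

Each convergent coefficient versus the relevant comparison correlations:
PC (methods 1·2): 0.43 vs {0.26, 0.50, 0.17, 0.32} → fail.
EE (methods 1·2): 0.49 vs {0.26, 0.50, 0.21, 0.37} → fail.
Com (methods 1·2): 0.44 vs {0.17, 0.32, 0.21, 0.37} → pass.
2 of 3 fail.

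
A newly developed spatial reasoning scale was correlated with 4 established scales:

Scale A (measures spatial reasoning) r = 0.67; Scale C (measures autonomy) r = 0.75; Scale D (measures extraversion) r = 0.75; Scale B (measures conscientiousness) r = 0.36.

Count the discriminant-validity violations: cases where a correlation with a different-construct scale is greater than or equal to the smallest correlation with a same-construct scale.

2

Convergent (same construct = spatial reasoning): Scale A.
Smallest convergent = 0.67. Discriminant values: 0.75, 0.75, 0.36; count ≥ 0.67 → 2.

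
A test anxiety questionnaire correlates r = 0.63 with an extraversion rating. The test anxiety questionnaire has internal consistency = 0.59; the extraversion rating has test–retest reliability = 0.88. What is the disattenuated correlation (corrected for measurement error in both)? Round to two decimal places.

0.87

r_true = r_obs / √(r_xx · r_yy) = 0.63 / √(0.59 × 0.88) = 0.63 / √0.5192 = 0.63 / 0.7206 ≈ 0.87.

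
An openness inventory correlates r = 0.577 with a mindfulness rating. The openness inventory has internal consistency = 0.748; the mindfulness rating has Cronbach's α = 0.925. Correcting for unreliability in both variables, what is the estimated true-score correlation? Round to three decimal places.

0.694

r_true = r_obs / √(r_xx · r_yy) = 0.577 / √(0.748 × 0.925) = 0.577 / √0.691900 = 0.577 / 0.8318 ≈ 0.694.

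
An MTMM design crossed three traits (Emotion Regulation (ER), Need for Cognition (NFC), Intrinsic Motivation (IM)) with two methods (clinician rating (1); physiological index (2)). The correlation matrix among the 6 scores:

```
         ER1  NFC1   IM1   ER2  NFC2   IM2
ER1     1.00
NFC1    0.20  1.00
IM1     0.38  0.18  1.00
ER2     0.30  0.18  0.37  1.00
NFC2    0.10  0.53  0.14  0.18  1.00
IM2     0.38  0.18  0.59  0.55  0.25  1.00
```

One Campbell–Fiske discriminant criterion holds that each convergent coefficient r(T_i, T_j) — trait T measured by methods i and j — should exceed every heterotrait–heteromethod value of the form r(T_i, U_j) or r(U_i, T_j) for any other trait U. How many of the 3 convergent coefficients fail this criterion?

1

Each convergent coefficient versus the relevant comparison correlations:
ER (methods 1·2): 0.30 vs {0.10, 0.18, 0.38, 0.37} → fail.
NFC (methods 1·2): 0.53 vs {0.18, 0.10, 0.18, 0.14} → pass.
IM (methods 1·2): 0.59 vs {0.37, 0.38, 0.14, 0.18} → pass.
1 of 3 fail.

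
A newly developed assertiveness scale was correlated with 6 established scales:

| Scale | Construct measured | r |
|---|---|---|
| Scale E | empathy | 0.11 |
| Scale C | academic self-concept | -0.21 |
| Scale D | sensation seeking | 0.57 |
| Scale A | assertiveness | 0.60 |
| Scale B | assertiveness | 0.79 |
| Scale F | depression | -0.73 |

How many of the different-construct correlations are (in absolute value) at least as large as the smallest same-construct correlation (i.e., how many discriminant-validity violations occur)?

Convergent (same construct = assertiveness): Scale A, Scale B.
Smallest convergent = 0.60. Discriminant |r|: 0.11, 0.21, 0.57, 0.73; count ≥ 0.60 → 1.

1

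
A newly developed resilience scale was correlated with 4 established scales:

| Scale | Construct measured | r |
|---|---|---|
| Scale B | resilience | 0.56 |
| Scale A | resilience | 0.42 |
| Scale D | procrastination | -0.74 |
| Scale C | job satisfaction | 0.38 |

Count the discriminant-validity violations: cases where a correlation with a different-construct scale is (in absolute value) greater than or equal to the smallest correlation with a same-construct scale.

1

Convergent (same construct = resilience): Scale B, Scale A.
Smallest convergent = 0.42. Discriminant |r|: 0.74, 0.38; count ≥ 0.42 → 1.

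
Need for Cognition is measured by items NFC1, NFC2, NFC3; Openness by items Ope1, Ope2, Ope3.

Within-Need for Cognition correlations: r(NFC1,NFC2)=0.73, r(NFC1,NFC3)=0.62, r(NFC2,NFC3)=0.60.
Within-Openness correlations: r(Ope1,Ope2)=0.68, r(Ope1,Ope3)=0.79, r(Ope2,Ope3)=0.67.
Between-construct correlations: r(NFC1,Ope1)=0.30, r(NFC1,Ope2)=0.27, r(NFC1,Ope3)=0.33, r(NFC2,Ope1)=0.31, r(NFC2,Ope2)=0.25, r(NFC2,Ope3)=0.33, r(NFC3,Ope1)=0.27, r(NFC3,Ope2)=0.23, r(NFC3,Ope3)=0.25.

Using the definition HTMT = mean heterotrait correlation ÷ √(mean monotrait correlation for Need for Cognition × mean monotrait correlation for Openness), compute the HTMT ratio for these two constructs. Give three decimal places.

Mean between = 2.54/9 = 0.2822.
Mean within-NFC = 1.95/3 = 0.6500; mean within-Ope = 2.14/3 = 0.7133.
Geometric mean = √(0.6500 × 0.7133) = 0.6809.
HTMT = 0.2822 / 0.6809 = 0.414.

0.414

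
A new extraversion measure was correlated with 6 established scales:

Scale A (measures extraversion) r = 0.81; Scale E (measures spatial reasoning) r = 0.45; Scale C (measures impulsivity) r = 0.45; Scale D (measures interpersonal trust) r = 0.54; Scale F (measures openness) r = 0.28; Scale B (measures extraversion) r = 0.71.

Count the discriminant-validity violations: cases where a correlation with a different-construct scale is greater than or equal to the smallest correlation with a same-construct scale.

0

Convergent (same construct = extraversion): Scale A, Scale B.
Smallest convergent = 0.71. Discriminant values: 0.45, 0.45, 0.54, 0.28; count ≥ 0.71 → 0.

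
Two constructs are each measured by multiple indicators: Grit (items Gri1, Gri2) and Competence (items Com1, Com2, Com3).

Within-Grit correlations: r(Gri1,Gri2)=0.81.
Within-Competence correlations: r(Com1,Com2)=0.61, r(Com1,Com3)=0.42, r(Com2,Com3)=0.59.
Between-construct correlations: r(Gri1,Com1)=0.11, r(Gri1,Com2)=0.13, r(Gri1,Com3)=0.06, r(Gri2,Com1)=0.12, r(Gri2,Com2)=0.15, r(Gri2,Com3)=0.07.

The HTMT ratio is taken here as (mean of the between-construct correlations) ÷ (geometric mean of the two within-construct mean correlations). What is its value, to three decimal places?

0.161

Mean heterotrait r = 0.64/6 = 0.1067.
Mean within-Gri = 0.81/1 = 0.8100; mean within-Com = 1.62/3 = 0.5400.
Geometric mean = √(0.8100 × 0.5400) = 0.6614.
HTMT = 0.1067 / 0.6614 = 0.161.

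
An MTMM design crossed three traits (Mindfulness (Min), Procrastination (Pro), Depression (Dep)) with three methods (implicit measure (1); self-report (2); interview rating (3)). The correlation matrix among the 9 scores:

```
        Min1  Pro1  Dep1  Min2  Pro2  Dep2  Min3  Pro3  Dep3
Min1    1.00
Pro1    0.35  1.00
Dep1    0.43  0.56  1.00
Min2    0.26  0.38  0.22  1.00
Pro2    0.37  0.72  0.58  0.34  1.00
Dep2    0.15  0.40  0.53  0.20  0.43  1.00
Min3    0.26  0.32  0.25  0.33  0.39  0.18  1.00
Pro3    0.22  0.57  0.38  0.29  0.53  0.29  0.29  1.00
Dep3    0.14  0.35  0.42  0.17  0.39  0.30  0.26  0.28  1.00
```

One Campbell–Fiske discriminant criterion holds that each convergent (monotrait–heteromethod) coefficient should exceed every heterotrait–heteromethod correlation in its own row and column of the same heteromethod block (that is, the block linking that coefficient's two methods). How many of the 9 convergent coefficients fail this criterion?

5

Convergent coefficients and their comparison sets:
Min (methods 1·2): 0.26 vs {0.37, 0.38, 0.15, 0.22} → fail.
Min (methods 1·3): 0.26 vs {0.22, 0.32, 0.14, 0.25} → fail.
Min (methods 2·3): 0.33 vs {0.29, 0.39, 0.17, 0.18} → fail.
Pro (methods 1·2): 0.72 vs {0.38, 0.37, 0.40, 0.58} → pass.
Pro (methods 1·3): 0.57 vs {0.32, 0.22, 0.35, 0.38} → pass.
Pro (methods 2·3): 0.53 vs {0.39, 0.29, 0.39, 0.29} → pass.
Dep (methods 1·2): 0.53 vs {0.22, 0.15, 0.58, 0.40} → fail.
Dep (methods 1·3): 0.42 vs {0.25, 0.14, 0.38, 0.35} → pass.
Dep (methods 2·3): 0.30 vs {0.18, 0.17, 0.29, 0.39} → fail.
5 of 9 fail.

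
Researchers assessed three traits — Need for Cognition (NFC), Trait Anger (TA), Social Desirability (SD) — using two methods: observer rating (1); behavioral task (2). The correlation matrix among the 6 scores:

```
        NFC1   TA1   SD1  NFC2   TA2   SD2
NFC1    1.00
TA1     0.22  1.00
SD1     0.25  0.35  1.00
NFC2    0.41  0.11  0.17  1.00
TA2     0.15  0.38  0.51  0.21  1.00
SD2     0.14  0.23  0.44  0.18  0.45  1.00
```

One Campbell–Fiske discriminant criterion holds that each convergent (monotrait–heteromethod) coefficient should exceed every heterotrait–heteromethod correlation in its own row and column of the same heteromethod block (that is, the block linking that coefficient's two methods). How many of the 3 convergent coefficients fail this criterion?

2

Each convergent coefficient versus the relevant comparison correlations:
NFC (methods 1·2): 0.41 vs {0.15, 0.11, 0.14, 0.17} → pass.
TA (methods 1·2): 0.38 vs {0.11, 0.15, 0.23, 0.51} → fail.
SD (methods 1·2): 0.44 vs {0.17, 0.14, 0.51, 0.23} → fail.
2 of 3 fail.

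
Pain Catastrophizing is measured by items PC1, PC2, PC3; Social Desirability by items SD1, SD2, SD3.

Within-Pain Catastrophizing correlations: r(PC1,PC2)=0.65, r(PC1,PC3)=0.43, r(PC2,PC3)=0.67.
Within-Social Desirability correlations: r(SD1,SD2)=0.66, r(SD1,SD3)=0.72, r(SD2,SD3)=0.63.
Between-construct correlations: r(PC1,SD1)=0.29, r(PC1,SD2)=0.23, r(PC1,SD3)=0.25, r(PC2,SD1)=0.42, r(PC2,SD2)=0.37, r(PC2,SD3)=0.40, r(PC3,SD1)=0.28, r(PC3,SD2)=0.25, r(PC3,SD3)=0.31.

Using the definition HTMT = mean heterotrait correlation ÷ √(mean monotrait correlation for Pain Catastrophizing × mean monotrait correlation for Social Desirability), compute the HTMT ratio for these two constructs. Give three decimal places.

0.498

Between-construct mean = 2.80/9 = 0.3111.
Mean within-PC = 1.75/3 = 0.5833; mean within-SD = 2.01/3 = 0.6700.
Geometric mean = √(0.5833 × 0.6700) = 0.6251.
HTMT = 0.3111 / 0.6251 = 0.498.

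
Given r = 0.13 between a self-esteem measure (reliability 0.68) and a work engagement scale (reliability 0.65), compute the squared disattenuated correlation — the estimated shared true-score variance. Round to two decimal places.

0.04

Disattenuated r = 0.13 / √(0.68 × 0.65) = 0.13 / 0.6648 = 0.1955.
Shared true-score variance = 0.1955² = 0.0382 ≈ 0.04.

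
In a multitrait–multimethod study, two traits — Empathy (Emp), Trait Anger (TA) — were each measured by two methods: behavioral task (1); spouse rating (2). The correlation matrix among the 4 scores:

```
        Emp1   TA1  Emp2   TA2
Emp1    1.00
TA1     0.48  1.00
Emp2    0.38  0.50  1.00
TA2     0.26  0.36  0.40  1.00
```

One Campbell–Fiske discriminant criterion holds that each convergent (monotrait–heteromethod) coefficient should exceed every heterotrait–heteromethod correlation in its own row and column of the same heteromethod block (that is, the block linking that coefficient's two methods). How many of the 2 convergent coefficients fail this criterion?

Checking each validity diagonal entry against its comparison values:
Emp (methods 1·2): 0.38 vs {0.26, 0.50} → fail.
TA (methods 1·2): 0.36 vs {0.50, 0.26} → fail.
2 of 2 fail.

2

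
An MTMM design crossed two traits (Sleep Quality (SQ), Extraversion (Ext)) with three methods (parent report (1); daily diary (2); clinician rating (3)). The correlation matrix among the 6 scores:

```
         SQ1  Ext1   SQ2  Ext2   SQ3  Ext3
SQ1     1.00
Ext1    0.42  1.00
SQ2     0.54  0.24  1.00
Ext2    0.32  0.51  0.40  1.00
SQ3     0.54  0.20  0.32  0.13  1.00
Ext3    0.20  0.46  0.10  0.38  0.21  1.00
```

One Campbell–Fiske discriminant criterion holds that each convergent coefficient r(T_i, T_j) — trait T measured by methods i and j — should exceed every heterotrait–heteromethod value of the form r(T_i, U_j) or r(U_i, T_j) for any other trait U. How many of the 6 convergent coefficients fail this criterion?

0

Checking each validity diagonal entry against its comparison values:
SQ (methods 1·2): 0.54 vs {0.32, 0.24} → pass.
SQ (methods 1·3): 0.54 vs {0.20, 0.20} → pass.
SQ (methods 2·3): 0.32 vs {0.10, 0.13} → pass.
Ext (methods 1·2): 0.51 vs {0.24, 0.32} → pass.
Ext (methods 1·3): 0.46 vs {0.20, 0.20} → pass.
Ext (methods 2·3): 0.38 vs {0.13, 0.10} → pass.
0 of 6 fail.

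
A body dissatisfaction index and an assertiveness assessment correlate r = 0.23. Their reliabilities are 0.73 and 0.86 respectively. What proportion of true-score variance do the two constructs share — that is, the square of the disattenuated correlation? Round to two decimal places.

Disattenuated r = 0.23 / √(0.73 × 0.86) = 0.23 / 0.7923 = 0.2903.
Shared true-score variance = 0.2903² = 0.0843 ≈ 0.08.

0.08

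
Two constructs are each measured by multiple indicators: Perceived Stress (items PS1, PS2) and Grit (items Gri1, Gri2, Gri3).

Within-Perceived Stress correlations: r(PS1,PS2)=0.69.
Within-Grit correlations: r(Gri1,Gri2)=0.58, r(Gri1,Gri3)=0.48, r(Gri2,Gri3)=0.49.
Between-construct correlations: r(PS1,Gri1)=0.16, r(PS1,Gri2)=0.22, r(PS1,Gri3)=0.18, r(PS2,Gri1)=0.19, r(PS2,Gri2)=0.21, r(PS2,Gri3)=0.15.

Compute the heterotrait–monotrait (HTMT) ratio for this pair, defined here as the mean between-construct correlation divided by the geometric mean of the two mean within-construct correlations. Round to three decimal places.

0.310

Mean between = 1.11/6 = 0.1850.
Mean within-PS = 0.69/1 = 0.6900; mean within-Gri = 1.55/3 = 0.5167.
Geometric mean = √(0.6900 × 0.5167) = 0.5971.
HTMT = 0.1850 / 0.5971 = 0.310.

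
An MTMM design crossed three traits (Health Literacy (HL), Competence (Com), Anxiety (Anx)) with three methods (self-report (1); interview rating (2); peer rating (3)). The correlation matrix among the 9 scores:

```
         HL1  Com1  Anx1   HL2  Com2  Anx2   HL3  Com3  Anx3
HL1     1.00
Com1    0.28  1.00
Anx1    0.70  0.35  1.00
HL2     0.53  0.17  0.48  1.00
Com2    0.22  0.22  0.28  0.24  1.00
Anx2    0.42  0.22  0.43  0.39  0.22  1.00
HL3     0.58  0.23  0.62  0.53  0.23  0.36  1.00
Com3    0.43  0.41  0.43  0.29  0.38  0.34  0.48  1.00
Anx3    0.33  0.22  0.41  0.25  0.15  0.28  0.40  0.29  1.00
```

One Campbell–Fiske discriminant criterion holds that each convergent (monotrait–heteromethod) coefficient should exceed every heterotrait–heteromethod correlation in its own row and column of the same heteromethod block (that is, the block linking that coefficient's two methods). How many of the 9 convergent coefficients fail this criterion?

Each convergent coefficient versus the relevant comparison correlations:
HL (methods 1·2): 0.53 vs {0.22, 0.17, 0.42, 0.48} → pass.
HL (methods 1·3): 0.58 vs {0.43, 0.23, 0.33, 0.62} → fail.
HL (methods 2·3): 0.53 vs {0.29, 0.23, 0.25, 0.36} → pass.
Com (methods 1·2): 0.22 vs {0.17, 0.22, 0.22, 0.28} → fail.
Com (methods 1·3): 0.41 vs {0.23, 0.43, 0.22, 0.43} → fail.
Com (methods 2·3): 0.38 vs {0.23, 0.29, 0.15, 0.34} → pass.
Anx (methods 1·2): 0.43 vs {0.48, 0.42, 0.28, 0.22} → fail.
Anx (methods 1·3): 0.41 vs {0.62, 0.33, 0.43, 0.22} → fail.
Anx (methods 2·3): 0.28 vs {0.36, 0.25, 0.34, 0.15} → fail.
6 of 9 fail.

6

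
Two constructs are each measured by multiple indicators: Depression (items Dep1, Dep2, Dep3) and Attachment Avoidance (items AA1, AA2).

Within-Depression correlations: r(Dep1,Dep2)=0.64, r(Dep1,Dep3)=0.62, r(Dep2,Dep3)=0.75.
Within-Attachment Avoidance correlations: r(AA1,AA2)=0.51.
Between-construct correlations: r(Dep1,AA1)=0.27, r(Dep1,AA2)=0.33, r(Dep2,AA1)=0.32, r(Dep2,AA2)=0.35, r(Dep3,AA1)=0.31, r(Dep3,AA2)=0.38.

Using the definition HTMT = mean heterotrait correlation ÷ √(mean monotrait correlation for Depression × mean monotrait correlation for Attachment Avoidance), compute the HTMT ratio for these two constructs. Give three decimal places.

0.559

Between-construct mean = 1.96/6 = 0.3267.
Mean within-Dep = 2.01/3 = 0.6700; mean within-AA = 0.51/1 = 0.5100.
Geometric mean = √(0.6700 × 0.5100) = 0.5846.
HTMT = 0.3267 / 0.5846 = 0.559.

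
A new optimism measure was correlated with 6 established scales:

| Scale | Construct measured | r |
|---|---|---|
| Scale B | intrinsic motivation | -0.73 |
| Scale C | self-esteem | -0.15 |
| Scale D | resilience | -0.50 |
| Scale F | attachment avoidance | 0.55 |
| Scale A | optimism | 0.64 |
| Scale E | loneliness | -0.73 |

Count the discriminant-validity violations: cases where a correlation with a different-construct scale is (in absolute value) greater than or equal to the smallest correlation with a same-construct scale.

2

Convergent (same construct = optimism): Scale A.
Smallest convergent = 0.64. Discriminant |r|: 0.73, 0.15, 0.50, 0.55, 0.73; count ≥ 0.64 → 2.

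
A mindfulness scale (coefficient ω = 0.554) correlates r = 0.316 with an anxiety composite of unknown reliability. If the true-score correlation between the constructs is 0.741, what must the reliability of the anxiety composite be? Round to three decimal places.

r_true = r_obs / √(r_xx · r_yy) ⇒ 0.741 = 0.316 / √(0.554 · r_yy).
√(0.554 · r_yy) = 0.316 / 0.741 = 0.4265; 0.554 · r_yy = 0.1819; r_yy = 0.1819 / 0.554 ≈ 0.328.

0.328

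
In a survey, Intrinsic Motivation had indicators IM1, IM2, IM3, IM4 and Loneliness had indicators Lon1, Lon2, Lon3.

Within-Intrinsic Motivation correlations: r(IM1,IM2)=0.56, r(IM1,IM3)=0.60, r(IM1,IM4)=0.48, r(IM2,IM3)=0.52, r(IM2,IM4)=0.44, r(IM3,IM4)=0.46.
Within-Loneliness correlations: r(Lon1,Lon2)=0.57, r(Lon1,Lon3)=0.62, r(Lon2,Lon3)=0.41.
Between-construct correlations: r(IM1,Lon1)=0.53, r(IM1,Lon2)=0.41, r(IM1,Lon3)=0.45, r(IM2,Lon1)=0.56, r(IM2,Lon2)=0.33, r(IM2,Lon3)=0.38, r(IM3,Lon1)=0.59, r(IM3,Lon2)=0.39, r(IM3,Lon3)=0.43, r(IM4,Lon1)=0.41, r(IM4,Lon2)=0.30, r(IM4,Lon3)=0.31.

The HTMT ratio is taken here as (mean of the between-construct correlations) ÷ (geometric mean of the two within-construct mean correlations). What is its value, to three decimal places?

Mean heterotrait r = 5.09/12 = 0.4242.
Mean within-IM = 3.06/6 = 0.5100; mean within-Lon = 1.60/3 = 0.5333.
Geometric mean = √(0.5100 × 0.5333) = 0.5215.
HTMT = 0.4242 / 0.5215 = 0.813.

0.813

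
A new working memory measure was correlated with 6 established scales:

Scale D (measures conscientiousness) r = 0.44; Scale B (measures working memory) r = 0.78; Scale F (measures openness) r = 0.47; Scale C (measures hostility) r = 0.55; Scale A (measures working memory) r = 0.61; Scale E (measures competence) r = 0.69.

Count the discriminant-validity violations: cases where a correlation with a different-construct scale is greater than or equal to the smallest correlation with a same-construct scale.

Convergent (same construct = working memory): Scale B, Scale A.
Smallest convergent = 0.61. Discriminant values: 0.44, 0.47, 0.55, 0.69; count ≥ 0.61 → 1.

1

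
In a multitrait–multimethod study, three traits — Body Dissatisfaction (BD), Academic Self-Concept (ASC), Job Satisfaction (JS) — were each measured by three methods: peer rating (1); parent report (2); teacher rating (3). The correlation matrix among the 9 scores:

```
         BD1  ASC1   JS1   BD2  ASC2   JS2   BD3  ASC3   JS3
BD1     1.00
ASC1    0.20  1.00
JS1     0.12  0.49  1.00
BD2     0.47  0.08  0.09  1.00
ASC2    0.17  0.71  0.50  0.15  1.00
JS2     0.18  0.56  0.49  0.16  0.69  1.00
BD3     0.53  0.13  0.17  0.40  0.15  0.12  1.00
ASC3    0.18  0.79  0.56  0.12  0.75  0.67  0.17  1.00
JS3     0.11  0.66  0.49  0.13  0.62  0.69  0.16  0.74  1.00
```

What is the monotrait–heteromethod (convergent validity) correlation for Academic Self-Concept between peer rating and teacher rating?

Same trait (ASC), different methods: r(ASC1, ASC3) = 0.79.

0.79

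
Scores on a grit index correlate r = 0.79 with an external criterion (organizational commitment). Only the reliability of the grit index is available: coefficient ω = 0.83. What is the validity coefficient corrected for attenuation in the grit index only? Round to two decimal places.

0.87

Single correction: r_c = r_obs / √r_xx = 0.79 / √0.83 = 0.79 / 0.9110 ≈ 0.87.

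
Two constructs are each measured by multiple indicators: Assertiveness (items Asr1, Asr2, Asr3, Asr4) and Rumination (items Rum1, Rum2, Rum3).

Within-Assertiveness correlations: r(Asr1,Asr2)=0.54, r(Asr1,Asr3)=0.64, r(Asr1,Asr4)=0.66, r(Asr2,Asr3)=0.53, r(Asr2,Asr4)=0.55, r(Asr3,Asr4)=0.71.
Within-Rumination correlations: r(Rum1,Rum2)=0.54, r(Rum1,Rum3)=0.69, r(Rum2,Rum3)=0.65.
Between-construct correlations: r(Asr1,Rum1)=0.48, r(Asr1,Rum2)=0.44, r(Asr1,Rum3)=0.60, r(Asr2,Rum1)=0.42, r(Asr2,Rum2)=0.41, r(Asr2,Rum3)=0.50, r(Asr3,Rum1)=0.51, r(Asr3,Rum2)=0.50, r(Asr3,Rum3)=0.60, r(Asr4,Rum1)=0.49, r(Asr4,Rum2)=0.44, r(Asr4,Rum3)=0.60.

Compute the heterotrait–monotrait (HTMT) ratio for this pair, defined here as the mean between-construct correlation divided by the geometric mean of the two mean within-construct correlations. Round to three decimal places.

Mean between = 5.99/12 = 0.4992.
Mean within-Asr = 3.63/6 = 0.6050; mean within-Rum = 1.88/3 = 0.6267.
Geometric mean = √(0.6050 × 0.6267) = 0.6158.
HTMT = 0.4992 / 0.6158 = 0.811.

0.811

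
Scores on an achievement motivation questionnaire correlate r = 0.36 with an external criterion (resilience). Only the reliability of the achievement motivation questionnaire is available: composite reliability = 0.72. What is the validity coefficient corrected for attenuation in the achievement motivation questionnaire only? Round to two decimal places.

Single correction: r_c = r_obs / √r_xx = 0.36 / √0.72 = 0.36 / 0.8485 ≈ 0.42.

0.42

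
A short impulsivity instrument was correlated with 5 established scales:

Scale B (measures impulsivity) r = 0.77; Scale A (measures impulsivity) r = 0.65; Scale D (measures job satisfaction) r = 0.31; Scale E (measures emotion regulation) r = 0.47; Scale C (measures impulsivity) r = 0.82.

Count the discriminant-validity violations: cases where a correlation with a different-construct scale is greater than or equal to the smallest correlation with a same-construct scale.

Convergent (same construct = impulsivity): Scale B, Scale A, Scale C.
Smallest convergent = 0.65. Discriminant values: 0.31, 0.47; count ≥ 0.65 → 0.

0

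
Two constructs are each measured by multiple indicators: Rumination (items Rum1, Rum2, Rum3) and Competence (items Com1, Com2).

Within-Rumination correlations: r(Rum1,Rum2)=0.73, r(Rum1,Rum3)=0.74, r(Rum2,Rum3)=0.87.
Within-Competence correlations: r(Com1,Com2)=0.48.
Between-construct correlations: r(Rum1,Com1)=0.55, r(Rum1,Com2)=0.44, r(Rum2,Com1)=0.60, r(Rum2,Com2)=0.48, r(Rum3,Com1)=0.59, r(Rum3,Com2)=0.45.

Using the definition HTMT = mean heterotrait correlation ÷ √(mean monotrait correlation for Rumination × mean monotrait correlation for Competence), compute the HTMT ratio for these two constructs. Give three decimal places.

0.847

Mean heterotrait r = 3.11/6 = 0.5183.
Mean within-Rum = 2.34/3 = 0.7800; mean within-Com = 0.48/1 = 0.4800.
Geometric mean = √(0.7800 × 0.4800) = 0.6119.
HTMT = 0.5183 / 0.6119 = 0.847.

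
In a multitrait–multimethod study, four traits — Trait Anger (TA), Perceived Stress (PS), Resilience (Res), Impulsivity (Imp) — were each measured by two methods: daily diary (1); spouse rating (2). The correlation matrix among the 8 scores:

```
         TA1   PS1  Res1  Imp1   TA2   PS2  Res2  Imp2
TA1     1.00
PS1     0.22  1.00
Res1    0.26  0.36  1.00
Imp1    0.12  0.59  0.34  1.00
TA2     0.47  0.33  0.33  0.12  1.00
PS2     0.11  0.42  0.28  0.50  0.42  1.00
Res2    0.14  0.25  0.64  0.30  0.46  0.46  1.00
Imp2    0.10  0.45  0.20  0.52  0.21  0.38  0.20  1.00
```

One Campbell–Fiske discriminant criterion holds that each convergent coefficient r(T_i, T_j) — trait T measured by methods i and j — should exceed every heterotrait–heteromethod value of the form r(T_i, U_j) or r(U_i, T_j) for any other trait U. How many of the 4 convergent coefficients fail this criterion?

Convergent coefficients and their comparison sets:
TA (methods 1·2): 0.47 vs {0.11, 0.33, 0.14, 0.33, 0.10, 0.12} → pass.
PS (methods 1·2): 0.42 vs {0.33, 0.11, 0.25, 0.28, 0.45, 0.50} → fail.
Res (methods 1·2): 0.64 vs {0.33, 0.14, 0.28, 0.25, 0.20, 0.30} → pass.
Imp (methods 1·2): 0.52 vs {0.12, 0.10, 0.50, 0.45, 0.30, 0.20} → pass.
1 of 4 fail.

1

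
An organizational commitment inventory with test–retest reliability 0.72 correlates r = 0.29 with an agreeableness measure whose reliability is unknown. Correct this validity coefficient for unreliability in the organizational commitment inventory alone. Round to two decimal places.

Single correction: r_c = r_obs / √r_xx = 0.29 / √0.72 = 0.29 / 0.8485 ≈ 0.34.

0.34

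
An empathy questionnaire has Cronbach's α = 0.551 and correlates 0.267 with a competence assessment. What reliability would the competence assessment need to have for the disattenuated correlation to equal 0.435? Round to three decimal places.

r_true = r_obs / √(r_xx · r_yy) ⇒ 0.435 = 0.267 / √(0.551 · r_yy).
√(0.551 · r_yy) = 0.267 / 0.435 = 0.6138; 0.551 · r_yy = 0.3768; r_yy = 0.3768 / 0.551 ≈ 0.684.

0.684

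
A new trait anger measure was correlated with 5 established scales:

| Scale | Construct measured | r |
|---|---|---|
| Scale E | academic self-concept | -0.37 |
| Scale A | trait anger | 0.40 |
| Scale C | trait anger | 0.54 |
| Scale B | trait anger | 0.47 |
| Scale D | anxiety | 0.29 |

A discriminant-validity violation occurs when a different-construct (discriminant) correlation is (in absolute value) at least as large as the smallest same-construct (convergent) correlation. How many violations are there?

0

Convergent (same construct = trait anger): Scale A, Scale C, Scale B.
Smallest convergent = 0.40. Discriminant |r|: 0.37, 0.29; count ≥ 0.40 → 0.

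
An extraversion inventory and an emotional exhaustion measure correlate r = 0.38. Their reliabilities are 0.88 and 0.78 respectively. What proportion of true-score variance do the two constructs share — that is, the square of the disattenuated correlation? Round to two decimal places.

0.21

Disattenuated r = 0.38 / √(0.88 × 0.78) = 0.38 / 0.8285 = 0.4587.
Shared true-score variance = 0.4587² = 0.2104 ≈ 0.21.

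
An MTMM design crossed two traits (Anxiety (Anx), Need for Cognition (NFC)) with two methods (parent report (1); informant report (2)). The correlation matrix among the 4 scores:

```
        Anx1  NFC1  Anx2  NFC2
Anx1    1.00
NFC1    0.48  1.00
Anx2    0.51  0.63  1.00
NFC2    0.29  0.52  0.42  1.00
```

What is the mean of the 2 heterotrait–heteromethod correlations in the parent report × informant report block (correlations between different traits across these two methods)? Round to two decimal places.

0.46

HTHM values (method 1 × method 2): 0.29, 0.63; mean = 0.92/2 = 0.46.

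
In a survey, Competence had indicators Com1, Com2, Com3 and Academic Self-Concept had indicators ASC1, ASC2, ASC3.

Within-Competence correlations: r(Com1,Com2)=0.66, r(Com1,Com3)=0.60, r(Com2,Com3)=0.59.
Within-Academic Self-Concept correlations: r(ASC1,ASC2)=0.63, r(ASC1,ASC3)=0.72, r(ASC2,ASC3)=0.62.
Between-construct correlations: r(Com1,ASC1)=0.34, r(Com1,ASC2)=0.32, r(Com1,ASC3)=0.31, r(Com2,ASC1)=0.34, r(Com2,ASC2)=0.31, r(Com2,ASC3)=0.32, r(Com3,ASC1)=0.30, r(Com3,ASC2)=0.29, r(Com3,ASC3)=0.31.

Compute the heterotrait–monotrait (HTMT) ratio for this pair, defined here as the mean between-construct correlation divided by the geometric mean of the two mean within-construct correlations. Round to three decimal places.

Mean heterotrait r = 2.84/9 = 0.3156.
Mean within-Com = 1.85/3 = 0.6167; mean within-ASC = 1.97/3 = 0.6567.
Geometric mean = √(0.6167 × 0.6567) = 0.6364.
HTMT = 0.3156 / 0.6364 = 0.496.

0.496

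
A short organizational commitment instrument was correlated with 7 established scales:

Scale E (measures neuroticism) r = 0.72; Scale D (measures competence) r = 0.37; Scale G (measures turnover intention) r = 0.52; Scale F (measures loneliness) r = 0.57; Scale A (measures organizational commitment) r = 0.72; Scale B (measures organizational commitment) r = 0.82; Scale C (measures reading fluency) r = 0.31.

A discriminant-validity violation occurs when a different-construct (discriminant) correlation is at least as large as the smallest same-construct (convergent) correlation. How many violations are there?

1

Convergent (same construct = organizational commitment): Scale A, Scale B.
Smallest convergent = 0.72. Discriminant values: 0.72, 0.37, 0.52, 0.57, 0.31; count ≥ 0.72 → 1.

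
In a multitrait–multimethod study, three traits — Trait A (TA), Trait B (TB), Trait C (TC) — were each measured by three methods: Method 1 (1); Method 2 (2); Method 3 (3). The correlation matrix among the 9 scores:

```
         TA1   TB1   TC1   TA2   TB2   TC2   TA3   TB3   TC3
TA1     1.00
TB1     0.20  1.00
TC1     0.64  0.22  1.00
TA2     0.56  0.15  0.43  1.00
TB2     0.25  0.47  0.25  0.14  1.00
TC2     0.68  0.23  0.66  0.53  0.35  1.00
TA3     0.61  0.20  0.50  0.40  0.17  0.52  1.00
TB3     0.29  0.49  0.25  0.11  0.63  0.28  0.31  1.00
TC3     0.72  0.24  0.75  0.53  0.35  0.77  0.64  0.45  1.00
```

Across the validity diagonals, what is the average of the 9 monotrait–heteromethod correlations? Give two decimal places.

Convergent values: 0.56, 0.61, 0.40, 0.47, 0.49, 0.63, 0.66, 0.75, 0.77; mean = 5.34/9 = 0.59.

0.59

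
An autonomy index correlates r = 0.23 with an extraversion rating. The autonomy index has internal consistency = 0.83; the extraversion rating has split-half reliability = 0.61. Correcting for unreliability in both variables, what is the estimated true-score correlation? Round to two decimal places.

r_true = r_obs / √(r_xx · r_yy) = 0.23 / √(0.83 × 0.61) = 0.23 / √0.5063 = 0.23 / 0.7115 ≈ 0.32.

0.32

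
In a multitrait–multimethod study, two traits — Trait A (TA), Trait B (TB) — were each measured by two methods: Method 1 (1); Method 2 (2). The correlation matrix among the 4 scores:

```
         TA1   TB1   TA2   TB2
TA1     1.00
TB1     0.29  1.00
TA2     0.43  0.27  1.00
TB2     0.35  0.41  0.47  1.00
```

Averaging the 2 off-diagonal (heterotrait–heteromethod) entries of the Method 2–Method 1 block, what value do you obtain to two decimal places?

0.31

HTHM values (method 2 × method 1): 0.27, 0.35; mean = 0.62/2 = 0.31.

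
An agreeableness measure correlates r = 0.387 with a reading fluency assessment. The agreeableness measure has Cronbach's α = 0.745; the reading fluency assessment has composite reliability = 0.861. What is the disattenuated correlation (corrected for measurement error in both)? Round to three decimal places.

0.483

r_true = r_obs / √(r_xx · r_yy) = 0.387 / √(0.745 × 0.861) = 0.387 / √0.641445 = 0.387 / 0.8009 ≈ 0.483.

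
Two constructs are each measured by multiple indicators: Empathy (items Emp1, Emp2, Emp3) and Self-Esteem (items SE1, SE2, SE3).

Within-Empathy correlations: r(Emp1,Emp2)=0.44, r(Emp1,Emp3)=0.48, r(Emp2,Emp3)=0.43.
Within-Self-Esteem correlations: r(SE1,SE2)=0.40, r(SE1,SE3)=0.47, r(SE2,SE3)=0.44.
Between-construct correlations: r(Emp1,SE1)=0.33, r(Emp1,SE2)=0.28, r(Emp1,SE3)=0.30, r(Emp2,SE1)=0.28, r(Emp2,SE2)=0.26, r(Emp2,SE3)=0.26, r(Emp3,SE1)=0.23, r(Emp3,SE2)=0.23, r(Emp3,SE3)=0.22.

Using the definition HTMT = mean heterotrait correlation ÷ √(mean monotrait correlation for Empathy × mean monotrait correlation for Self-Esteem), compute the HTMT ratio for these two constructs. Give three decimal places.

Mean heterotrait r = 2.39/9 = 0.2656.
Mean within-Emp = 1.35/3 = 0.4500; mean within-SE = 1.31/3 = 0.4367.
Geometric mean = √(0.4500 × 0.4367) = 0.4433.
HTMT = 0.2656 / 0.4433 = 0.599.

0.599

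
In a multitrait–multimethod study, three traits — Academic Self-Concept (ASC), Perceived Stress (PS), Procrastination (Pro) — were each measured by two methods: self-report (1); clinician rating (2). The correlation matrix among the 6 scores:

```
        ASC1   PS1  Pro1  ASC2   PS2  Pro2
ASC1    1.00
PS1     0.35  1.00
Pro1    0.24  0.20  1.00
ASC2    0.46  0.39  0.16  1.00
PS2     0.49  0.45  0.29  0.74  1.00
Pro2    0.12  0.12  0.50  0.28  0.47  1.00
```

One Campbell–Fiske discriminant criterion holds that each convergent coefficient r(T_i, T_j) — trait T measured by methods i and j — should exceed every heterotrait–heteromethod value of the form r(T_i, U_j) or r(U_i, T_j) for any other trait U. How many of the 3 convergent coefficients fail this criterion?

Convergent coefficients and their comparison sets:
ASC (methods 1·2): 0.46 vs {0.49, 0.39, 0.12, 0.16} → fail.
PS (methods 1·2): 0.45 vs {0.39, 0.49, 0.12, 0.29} → fail.
Pro (methods 1·2): 0.50 vs {0.16, 0.12, 0.29, 0.12} → pass.
2 of 3 fail.

2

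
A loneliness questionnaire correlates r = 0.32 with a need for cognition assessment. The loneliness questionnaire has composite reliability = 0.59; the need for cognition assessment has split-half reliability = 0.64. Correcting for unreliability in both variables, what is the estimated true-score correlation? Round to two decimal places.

0.52

r_true = r_obs / √(r_xx · r_yy) = 0.32 / √(0.59 × 0.64) = 0.32 / √0.3776 = 0.32 / 0.6145 ≈ 0.52.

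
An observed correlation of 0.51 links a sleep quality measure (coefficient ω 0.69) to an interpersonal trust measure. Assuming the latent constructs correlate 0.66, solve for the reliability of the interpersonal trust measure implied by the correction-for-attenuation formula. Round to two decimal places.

0.87

r_true = r_obs / √(r_xx · r_yy) ⇒ 0.66 = 0.51 / √(0.69 · r_yy).
√(0.69 · r_yy) = 0.51 / 0.66 = 0.7727; 0.69 · r_yy = 0.5971; r_yy = 0.5971 / 0.69 ≈ 0.87.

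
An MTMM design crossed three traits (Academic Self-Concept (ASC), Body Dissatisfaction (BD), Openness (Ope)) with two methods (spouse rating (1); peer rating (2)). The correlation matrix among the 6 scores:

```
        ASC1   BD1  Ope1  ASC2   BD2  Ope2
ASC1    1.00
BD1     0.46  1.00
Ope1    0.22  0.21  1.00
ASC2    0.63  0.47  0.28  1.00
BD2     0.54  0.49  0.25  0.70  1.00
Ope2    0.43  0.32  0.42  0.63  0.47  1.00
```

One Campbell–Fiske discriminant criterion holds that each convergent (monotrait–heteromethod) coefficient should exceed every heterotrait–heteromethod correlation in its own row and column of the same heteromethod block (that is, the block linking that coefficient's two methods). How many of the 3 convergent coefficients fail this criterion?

Convergent coefficients and their comparison sets:
ASC (methods 1·2): 0.63 vs {0.54, 0.47, 0.43, 0.28} → pass.
BD (methods 1·2): 0.49 vs {0.47, 0.54, 0.32, 0.25} → fail.
Ope (methods 1·2): 0.42 vs {0.28, 0.43, 0.25, 0.32} → fail.
2 of 3 fail.

2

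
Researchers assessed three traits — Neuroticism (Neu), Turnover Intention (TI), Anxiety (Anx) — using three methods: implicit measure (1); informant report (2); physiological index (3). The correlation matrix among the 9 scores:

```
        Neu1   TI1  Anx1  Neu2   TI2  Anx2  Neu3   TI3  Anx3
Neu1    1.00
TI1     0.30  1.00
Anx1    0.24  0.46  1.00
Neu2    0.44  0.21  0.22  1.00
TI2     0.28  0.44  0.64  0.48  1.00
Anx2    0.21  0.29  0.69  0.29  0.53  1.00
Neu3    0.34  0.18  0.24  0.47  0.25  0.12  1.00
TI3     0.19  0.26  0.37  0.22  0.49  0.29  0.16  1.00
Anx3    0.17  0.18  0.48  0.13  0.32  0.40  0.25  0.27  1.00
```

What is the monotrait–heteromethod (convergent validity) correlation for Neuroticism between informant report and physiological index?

0.47

Same trait (Neu), different methods: r(Neu2, Neu3) = 0.47.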